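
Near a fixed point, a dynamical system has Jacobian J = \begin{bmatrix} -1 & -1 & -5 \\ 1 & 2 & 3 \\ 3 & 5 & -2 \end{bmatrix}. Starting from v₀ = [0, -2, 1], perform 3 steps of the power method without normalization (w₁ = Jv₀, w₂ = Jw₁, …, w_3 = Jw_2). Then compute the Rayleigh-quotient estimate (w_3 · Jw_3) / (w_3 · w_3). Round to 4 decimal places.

w1 = Jv₀ = (-3, -1, -12)
w2 = Jw1 = (64, -41, 10)
w3 = Jw2 = (-73, 12, -33)
Jw3 = (226, -148, -93)
w3·Jw3 = (-73)·226 + 12·(-148) + (-33)·(-93) = -15205; w3·w3 = (-73)·(-73) + 12·12 + (-33)·(-33) = 6562
λ ≈ -15205/6562 = -2.3171

λ ≈ -2.3171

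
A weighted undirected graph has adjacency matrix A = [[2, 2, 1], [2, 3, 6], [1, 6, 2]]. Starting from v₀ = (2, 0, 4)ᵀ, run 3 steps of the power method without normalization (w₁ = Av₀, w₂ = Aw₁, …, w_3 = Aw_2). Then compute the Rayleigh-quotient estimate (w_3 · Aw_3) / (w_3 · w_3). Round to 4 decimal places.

w1 = Av₀ = (8, 28, 10)
w2 = Aw1 = (82, 160, 196)
w3 = Aw2 = (680, 1820, 1434)
Aw3 = (6434, 15424, 14468)
w3·Aw3 = 680·6434 + 1820·15424 + 1434·14468 = 53193912; w3·w3 = 680·680 + 1820·1820 + 1434·1434 = 5831156
λ ≈ 53193912/5831156 = 9.1224

9.1224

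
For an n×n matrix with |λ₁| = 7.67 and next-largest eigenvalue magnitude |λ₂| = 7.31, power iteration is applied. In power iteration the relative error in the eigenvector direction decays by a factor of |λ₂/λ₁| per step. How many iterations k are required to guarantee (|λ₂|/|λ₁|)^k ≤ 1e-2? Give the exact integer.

|λ₂/λ₁| = 7.31/7.67 = 0.95306
Need k ≥ ln(1e-2) / ln(0.95306) = -4.6052 / -0.0481 ≈ 95.795
Smallest integer k satisfying the bound: 96

96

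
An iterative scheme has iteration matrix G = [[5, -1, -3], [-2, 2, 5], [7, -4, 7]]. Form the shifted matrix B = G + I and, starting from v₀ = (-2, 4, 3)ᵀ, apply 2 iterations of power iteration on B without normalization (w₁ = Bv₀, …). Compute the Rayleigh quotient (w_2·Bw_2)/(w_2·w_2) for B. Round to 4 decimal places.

μ ≈ 8.7844

B = G + I has rows (6, -1, -3); (-2, 3, 5); (7, -4, 8)
w1 = Bv₀ = (6·(-2) + (-1)·4 + (-3)·3; (-2)·(-2) + 3·4 + 5·3; 7·(-2) + (-4)·4 + 8·3) = (-25, 31, -6)
w2 = Bw1 = (6·(-25) + (-1)·31 + (-3)·(-6); (-2)·(-25) + 3·31 + 5·(-6); 7·(-25) + (-4)·31 + 8·(-6)) = (-163, 113, -347)
Bw2 = (-50, -1070, -4369)
w2·Bw2 = 1403283; w2·w2 = 159747; μ ≈ 1403283/159747 = 8.7844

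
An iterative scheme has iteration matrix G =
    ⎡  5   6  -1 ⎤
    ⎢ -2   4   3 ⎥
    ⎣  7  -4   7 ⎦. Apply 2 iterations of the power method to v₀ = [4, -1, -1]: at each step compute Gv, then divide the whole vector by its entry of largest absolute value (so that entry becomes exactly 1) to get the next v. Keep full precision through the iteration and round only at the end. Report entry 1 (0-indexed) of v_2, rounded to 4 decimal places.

-0.0441

Gv0 = (15.00000, -15.00000, 25.00000); divide by 25.00000 → v1 = (0.60000, -0.60000, 1.00000)
Gv1 = (-1.60000, -0.60000, 13.60000); divide by 13.60000 → v2 = (-0.11765, -0.04412, 1.00000)
Requested entry of v2: -15/340 = -0.0441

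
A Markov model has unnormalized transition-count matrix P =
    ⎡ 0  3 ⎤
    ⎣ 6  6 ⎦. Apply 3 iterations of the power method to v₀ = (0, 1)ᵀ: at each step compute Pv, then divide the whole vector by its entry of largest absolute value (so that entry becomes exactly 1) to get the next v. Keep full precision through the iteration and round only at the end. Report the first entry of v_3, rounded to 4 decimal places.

Pv0 = (3.00000, 6.00000); divide by 6.00000 → v1 = (0.50000, 1.00000)
Pv1 = (3.00000, 9.00000); divide by 9.00000 → v2 = (0.33333, 1.00000)
Pv2 = (3.00000, 8.00000); divide by 8.00000 → v3 = (0.37500, 1.00000)
Requested entry of v3: 162/432 = 0.3750

0.3750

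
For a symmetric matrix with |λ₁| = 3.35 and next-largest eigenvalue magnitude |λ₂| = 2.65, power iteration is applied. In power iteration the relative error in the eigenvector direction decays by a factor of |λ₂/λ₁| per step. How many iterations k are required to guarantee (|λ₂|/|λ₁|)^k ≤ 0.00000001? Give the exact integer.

|λ₂/λ₁| = 2.65/3.35 = 0.79104
Need k ≥ ln(0.00000001) / ln(0.79104) = -18.4207 / -0.2344 ≈ 78.586
Smallest integer k satisfying the bound: 79

79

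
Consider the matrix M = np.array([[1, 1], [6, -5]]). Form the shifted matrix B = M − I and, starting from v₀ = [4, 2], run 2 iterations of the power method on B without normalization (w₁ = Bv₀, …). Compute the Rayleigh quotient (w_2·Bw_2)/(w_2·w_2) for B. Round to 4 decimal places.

B = M − I has rows (0, 1); (6, -6)
w1 = Bv₀ = (0·4 + 1·2; 6·4 + (-6)·2) = (2, 12)
w2 = Bw1 = (0·2 + 1·12; 6·2 + (-6)·12) = (12, -60)
Bw2 = (-60, 432)
w2·Bw2 = -26640; w2·w2 = 3744; μ ≈ -26640/3744 = -7.1154

μ ≈ -7.1154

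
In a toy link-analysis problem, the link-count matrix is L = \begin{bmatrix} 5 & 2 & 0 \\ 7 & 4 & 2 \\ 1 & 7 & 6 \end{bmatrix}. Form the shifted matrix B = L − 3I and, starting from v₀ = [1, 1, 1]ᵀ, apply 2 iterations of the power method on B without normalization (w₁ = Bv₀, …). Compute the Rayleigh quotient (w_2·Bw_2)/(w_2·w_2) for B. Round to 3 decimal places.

B = L − 3I has rows (2, 2, 0); (7, 1, 2); (1, 7, 3)
w1 = Bv₀ = (2·1 + 2·1 + 0·1; 7·1 + 1·1 + 2·1; 1·1 + 7·1 + 3·1) = (4, 10, 11)
w2 = Bw1 = (2·4 + 2·10 + 0·11; 7·4 + 1·10 + 2·11; 1·4 + 7·10 + 3·11) = (28, 60, 107)
Bw2 = (176, 470, 769)
w2·Bw2 = 115411; w2·w2 = 15833; μ ≈ 115411/15833 = 7.289

7.289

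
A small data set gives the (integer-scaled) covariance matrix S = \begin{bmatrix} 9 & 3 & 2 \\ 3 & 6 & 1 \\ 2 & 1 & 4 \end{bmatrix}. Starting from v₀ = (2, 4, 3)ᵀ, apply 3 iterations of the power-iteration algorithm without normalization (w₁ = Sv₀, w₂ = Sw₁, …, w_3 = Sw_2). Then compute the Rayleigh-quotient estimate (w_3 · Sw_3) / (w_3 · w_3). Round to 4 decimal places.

w1 = Sv₀ = (9·2 + 3·4 + 2·3; 3·2 + 6·4 + 1·3; 2·2 + 1·4 + 4·3) = (36, 33, 20)
w2 = Sw1 = (9·36 + 3·33 + 2·20; 3·36 + 6·33 + 1·20; 2·36 + 1·33 + 4·20) = (463, 326, 185)
w3 = Sw2 = (5515, 3530, 1992)
Sw3 = (64209, 39717, 22528)
w3·Sw3 = 5515·64209 + 3530·39717 + 1992·22528 = 539189421; w3·w3 = 5515·5515 + 3530·3530 + 1992·1992 = 46844189
λ ≈ 539189421/46844189 = 11.5103

λ ≈ 11.5103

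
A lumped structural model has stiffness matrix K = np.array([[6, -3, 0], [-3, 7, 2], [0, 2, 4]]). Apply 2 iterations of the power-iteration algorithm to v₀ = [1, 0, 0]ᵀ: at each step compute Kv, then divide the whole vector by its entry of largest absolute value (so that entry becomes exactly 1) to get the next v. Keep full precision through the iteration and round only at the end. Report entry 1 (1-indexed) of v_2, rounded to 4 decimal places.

Kv0 = (6.00000, -3.00000, 0.00000); divide by 6.00000 → v1 = (1.00000, -0.50000, 0.00000)
Kv1 = (7.50000, -6.50000, -1.00000); divide by 7.50000 → v2 = (1.00000, -0.86667, -0.13333)
Requested entry of v2: 45/45 = 1.0000

1.0000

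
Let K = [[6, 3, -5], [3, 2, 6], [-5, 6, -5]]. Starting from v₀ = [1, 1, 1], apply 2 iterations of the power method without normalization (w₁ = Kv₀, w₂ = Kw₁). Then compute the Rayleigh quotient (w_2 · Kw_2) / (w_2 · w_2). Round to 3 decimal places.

-2.339

w1 = Kv₀ = (6·1 + 3·1 + (-5)·1; 3·1 + 2·1 + 6·1; (-5)·1 + 6·1 + (-5)·1) = (4, 11, -4)
w2 = Kw1 = (6·4 + 3·11 + (-5)·(-4); 3·4 + 2·11 + 6·(-4); (-5)·4 + 6·11 + (-5)·(-4)) = (77, 10, 66)
Kw2 = (162, 647, -655)
w2·Kw2 = 77·162 + 10·647 + 66·(-655) = -24286; w2·w2 = 77·77 + 10·10 + 66·66 = 10385
λ ≈ -24286/10385 = -2.339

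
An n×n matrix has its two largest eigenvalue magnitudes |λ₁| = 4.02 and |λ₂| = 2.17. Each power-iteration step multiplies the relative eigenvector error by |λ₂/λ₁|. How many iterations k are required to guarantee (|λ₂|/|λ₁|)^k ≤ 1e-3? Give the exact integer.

|λ₂/λ₁| = 2.17/4.02 = 0.53980
Need k ≥ ln(1e-3) / ln(0.53980) = -6.9078 / -0.6166 ≈ 11.204
Smallest integer k satisfying the bound: 12

12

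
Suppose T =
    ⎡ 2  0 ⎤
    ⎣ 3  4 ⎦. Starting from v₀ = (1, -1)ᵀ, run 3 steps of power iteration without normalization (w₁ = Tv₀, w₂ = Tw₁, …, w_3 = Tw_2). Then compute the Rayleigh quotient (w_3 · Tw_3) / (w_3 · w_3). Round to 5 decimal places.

4.75862

w1 = Tv₀ = (2, -1)
w2 = Tw1 = (4, 2)
w3 = Tw2 = (8, 20)
Tw3 = (16, 104)
w3·Tw3 = 8·16 + 20·104 = 2208; w3·w3 = 8·8 + 20·20 = 464
λ ≈ 2208/464 = 4.75862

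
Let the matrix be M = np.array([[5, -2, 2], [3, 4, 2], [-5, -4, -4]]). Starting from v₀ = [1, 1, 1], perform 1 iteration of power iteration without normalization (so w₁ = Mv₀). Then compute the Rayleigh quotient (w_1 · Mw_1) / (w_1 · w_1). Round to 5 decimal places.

λ ≈ 0.89818

w1 = Mv₀ = (5·1 + (-2)·1 + 2·1; 3·1 + 4·1 + 2·1; (-5)·1 + (-4)·1 + (-4)·1) = (5, 9, -13)
Mw1 = (-19, 25, -9)
w1·Mw1 = 5·(-19) + 9·25 + (-13)·(-9) = 247; w1·w1 = 5·5 + 9·9 + (-13)·(-13) = 275
λ ≈ 247/275 = 0.89818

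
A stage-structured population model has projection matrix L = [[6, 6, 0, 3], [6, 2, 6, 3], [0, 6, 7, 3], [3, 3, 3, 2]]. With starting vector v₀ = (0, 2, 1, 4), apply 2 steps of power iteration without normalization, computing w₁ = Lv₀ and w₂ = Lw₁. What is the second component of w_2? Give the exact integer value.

425

w1 = Lv₀ = (24, 22, 31, 17)
w2 = Lw1 = (327, 425, 400, 265)
The requested component of w2 is 425.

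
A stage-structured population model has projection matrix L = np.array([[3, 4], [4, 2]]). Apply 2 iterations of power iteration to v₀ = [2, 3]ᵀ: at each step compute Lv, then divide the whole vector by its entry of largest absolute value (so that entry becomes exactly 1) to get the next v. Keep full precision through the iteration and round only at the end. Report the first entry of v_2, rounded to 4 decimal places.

1.0000

Lv0 = (18.00000, 14.00000); divide by 18.00000 → v1 = (1.00000, 0.77778)
Lv1 = (6.11111, 5.55556); divide by 6.11111 → v2 = (1.00000, 0.90909)
Requested entry of v2: 110/110 = 1.0000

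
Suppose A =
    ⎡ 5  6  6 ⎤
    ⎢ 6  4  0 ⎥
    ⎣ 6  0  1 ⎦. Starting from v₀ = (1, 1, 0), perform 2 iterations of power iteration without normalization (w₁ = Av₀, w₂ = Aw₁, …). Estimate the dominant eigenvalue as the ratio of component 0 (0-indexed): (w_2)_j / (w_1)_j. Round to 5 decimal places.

λ ≈ 13.72727

w1 = Av₀ = (5·1 + 6·1 + 6·0; 6·1 + 4·1 + 0·0; 6·1 + 0·1 + 1·0) = (11, 10, 6)
w2 = Aw1 = (5·11 + 6·10 + 6·6; 6·11 + 4·10 + 0·6; 6·11 + 0·10 + 1·6) = (151, 106, 72)
Ratio at component: 151 / 11 = 13.72727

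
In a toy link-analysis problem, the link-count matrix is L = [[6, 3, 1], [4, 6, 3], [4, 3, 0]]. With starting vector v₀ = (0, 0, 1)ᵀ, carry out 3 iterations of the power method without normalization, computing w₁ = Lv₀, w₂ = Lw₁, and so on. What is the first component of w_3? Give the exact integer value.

169

w1 = Lv₀ = (1, 3, 0)
w2 = Lw1 = (15, 22, 13)
w3 = Lw2 = (169, 231, 126)
The requested component of w3 is 169.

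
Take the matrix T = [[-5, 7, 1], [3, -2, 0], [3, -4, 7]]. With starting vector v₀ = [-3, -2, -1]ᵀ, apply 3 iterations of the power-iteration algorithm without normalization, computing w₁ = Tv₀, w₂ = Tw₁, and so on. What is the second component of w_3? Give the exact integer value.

-149

w1 = Tv₀ = (0, -5, -8)
w2 = Tw1 = (-43, 10, -36)
w3 = Tw2 = (249, -149, -421)
The requested component of w3 is -149.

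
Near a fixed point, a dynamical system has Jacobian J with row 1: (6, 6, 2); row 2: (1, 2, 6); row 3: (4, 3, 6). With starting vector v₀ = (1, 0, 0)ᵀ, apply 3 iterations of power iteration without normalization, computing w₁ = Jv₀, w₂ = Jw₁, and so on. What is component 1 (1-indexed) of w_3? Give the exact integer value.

w1 = Jv₀ = (6, 1, 4)
w2 = Jw1 = (50, 32, 51)
w3 = Jw2 = (594, 420, 602)
The requested component of w3 is 594.

594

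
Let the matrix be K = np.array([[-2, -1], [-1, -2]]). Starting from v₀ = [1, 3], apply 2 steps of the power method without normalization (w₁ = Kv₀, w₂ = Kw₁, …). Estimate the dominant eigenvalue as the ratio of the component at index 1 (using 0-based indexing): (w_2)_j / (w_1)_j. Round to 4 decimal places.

-2.7143

w1 = Kv₀ = (-5, -7)
w2 = Kw1 = (17, 19)
Ratio at component: 19 / -7 = -2.7143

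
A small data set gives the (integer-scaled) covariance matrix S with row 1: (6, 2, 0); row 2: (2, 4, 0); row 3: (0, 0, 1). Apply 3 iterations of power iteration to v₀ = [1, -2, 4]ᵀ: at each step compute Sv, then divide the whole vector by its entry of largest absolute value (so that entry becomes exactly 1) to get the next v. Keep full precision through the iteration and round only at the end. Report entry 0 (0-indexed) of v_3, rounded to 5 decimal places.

Sv0 = (2.000000, -6.000000, 4.000000); divide by -6.000000 → v1 = (-0.333333, 1.000000, -0.666667)
Sv1 = (0.000000, 3.333333, -0.666667); divide by 3.333333 → v2 = (0.000000, 1.000000, -0.200000)
Sv2 = (2.000000, 4.000000, -0.200000); divide by 4.000000 → v3 = (0.500000, 1.000000, -0.050000)
Requested entry of v3: -40/-80 = 0.50000

0.50000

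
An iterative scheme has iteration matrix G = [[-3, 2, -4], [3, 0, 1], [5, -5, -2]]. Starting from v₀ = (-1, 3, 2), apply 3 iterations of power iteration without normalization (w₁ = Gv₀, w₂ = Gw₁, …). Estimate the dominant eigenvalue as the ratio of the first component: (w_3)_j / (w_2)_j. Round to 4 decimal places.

w1 = Gv₀ = (1, -1, -24)
w2 = Gw1 = (91, -21, 58)
w3 = Gw2 = (-547, 331, 444)
Ratio at component: -547 / 91 = -6.0110

-6.0110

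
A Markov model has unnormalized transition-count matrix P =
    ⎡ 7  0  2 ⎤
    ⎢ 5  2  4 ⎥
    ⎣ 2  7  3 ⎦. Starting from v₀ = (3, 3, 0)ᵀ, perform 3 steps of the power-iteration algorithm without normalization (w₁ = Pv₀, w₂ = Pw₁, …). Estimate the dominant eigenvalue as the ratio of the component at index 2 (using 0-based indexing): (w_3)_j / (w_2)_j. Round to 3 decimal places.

11.100

w1 = Pv₀ = (7·3 + 0·3 + 2·0; 5·3 + 2·3 + 4·0; 2·3 + 7·3 + 3·0) = (21, 21, 27)
w2 = Pw1 = (7·21 + 0·21 + 2·27; 5·21 + 2·21 + 4·27; 2·21 + 7·21 + 3·27) = (201, 255, 270)
w3 = Pw2 = (1947, 2595, 2997)
Ratio at component: 2997 / 270 = 11.100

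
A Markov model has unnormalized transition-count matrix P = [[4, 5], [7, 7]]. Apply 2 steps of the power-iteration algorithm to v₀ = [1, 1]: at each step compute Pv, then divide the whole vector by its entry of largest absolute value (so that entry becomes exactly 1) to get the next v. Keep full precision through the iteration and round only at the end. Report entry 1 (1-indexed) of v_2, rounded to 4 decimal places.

Pv0 = (9.00000, 14.00000); divide by 14.00000 → v1 = (0.64286, 1.00000)
Pv1 = (7.57143, 11.50000); divide by 11.50000 → v2 = (0.65839, 1.00000)
Requested entry of v2: 106/161 = 0.6584

0.6584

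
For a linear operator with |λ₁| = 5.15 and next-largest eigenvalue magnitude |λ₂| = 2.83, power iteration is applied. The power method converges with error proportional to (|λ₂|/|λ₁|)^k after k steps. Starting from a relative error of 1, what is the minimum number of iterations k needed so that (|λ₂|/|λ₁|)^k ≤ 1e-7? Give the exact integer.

27

|λ₂/λ₁| = 2.83/5.15 = 0.54951
Need k ≥ ln(1e-7) / ln(0.54951) = -16.1181 / -0.5987 ≈ 26.921
Smallest integer k satisfying the bound: 27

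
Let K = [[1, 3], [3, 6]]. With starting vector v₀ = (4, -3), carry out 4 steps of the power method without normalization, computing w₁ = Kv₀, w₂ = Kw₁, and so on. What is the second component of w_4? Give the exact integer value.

w1 = Kv₀ = (1·4 + 3·(-3); 3·4 + 6·(-3)) = (-5, -6)
w2 = Kw1 = (1·(-5) + 3·(-6); 3·(-5) + 6·(-6)) = (-23, -51)
w3 = Kw2 = (-176, -375)
w4 = Kw3 = (-1301, -2778)
The requested component of w4 is -2778.

-2778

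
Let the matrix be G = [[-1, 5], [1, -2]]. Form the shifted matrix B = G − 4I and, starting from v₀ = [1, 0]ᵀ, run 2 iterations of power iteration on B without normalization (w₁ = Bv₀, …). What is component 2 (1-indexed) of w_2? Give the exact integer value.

B = G − 4I has rows (-5, 5); (1, -6)
w1 = Bv₀ = ((-5)·1 + 5·0; 1·1 + (-6)·0) = (-5, 1)
w2 = Bw1 = ((-5)·(-5) + 5·1; 1·(-5) + (-6)·1) = (30, -11)
Requested component of w2: -11

-11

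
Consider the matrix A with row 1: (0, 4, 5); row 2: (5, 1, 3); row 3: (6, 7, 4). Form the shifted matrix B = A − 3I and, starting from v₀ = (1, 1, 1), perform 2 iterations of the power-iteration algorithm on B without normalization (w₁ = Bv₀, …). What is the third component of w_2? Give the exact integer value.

B = A − 3I has rows (-3, 4, 5); (5, -2, 3); (6, 7, 1)
w1 = Bv₀ = (6, 6, 14)
w2 = Bw1 = (76, 60, 92)
Requested component of w2: 92

92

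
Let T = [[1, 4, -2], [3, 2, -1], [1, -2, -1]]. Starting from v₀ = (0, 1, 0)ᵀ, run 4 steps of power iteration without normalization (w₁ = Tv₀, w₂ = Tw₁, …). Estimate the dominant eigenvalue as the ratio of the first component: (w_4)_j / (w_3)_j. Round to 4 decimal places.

w1 = Tv₀ = (4, 2, -2)
w2 = Tw1 = (16, 18, 2)
w3 = Tw2 = (84, 82, -22)
w4 = Tw3 = (456, 438, -58)
Ratio at component: 456 / 84 = 5.4286

5.4286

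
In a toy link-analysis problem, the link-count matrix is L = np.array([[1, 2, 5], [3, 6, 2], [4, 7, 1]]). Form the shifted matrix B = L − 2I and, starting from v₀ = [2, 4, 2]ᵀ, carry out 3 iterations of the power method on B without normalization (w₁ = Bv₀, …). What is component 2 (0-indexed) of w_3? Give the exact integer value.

B = L − 2I has rows (-1, 2, 5); (3, 4, 2); (4, 7, -1)
w1 = Bv₀ = ((-1)·2 + 2·4 + 5·2; 3·2 + 4·4 + 2·2; 4·2 + 7·4 + (-1)·2) = (16, 26, 34)
w2 = Bw1 = ((-1)·16 + 2·26 + 5·34; 3·16 + 4·26 + 2·34; 4·16 + 7·26 + (-1)·34) = (206, 220, 212)
w3 = Bw2 = (1294, 1922, 2152)
Requested component of w3: 2152

2152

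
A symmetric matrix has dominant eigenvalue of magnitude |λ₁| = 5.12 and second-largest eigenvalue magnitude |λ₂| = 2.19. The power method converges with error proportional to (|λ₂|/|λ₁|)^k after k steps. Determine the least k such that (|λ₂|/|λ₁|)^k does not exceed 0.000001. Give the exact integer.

17

|λ₂/λ₁| = 2.19/5.12 = 0.42773
Need k ≥ ln(0.000001) / ln(0.42773) = -13.8155 / -0.8493 ≈ 16.268
Smallest integer k satisfying the bound: 17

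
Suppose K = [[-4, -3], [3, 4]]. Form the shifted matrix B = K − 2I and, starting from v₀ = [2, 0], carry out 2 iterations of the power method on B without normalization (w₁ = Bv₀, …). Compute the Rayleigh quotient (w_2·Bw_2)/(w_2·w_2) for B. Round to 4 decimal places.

μ ≈ -4.6804

B = K − 2I has rows (-6, -3); (3, 2)
w1 = Bv₀ = ((-6)·2 + (-3)·0; 3·2 + 2·0) = (-12, 6)
w2 = Bw1 = ((-6)·(-12) + (-3)·6; 3·(-12) + 2·6) = (54, -24)
Bw2 = (-252, 114)
w2·Bw2 = -16344; w2·w2 = 3492; μ ≈ -16344/3492 = -4.6804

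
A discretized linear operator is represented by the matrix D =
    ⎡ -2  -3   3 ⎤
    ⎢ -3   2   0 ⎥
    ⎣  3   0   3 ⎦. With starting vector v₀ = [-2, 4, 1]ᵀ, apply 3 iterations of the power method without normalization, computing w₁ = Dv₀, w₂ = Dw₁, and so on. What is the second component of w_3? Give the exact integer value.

w1 = Dv₀ = (-5, 14, -3)
w2 = Dw1 = (-41, 43, -24)
w3 = Dw2 = (-119, 209, -195)
The requested component of w3 is 209.

209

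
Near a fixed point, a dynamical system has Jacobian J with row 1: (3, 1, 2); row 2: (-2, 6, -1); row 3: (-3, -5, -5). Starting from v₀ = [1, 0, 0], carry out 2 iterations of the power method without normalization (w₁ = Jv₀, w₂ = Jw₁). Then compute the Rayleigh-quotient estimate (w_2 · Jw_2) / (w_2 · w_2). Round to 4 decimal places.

3.1369

w1 = Jv₀ = (3·1 + 1·0 + 2·0; (-2)·1 + 6·0 + (-1)·0; (-3)·1 + (-5)·0 + (-5)·0) = (3, -2, -3)
w2 = Jw1 = (3·3 + 1·(-2) + 2·(-3); (-2)·3 + 6·(-2) + (-1)·(-3); (-3)·3 + (-5)·(-2) + (-5)·(-3)) = (1, -15, 16)
Jw2 = (20, -108, -8)
w2·Jw2 = 1·20 + (-15)·(-108) + 16·(-8) = 1512; w2·w2 = 1·1 + (-15)·(-15) + 16·16 = 482
λ ≈ 1512/482 = 3.1369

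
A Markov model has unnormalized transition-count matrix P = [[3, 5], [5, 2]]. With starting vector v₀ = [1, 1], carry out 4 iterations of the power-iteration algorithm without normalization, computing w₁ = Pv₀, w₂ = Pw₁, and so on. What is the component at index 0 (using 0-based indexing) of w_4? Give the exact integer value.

3356

w1 = Pv₀ = (8, 7)
w2 = Pw1 = (59, 54)
w3 = Pw2 = (447, 403)
w4 = Pw3 = (3356, 3041)
The requested component of w4 is 3356.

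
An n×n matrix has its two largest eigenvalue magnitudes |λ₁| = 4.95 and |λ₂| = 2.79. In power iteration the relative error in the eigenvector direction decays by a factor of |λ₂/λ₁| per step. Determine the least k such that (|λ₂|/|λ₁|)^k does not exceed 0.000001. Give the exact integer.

25

|λ₂/λ₁| = 2.79/4.95 = 0.56364
Need k ≥ ln(0.000001) / ln(0.56364) = -13.8155 / -0.5733 ≈ 24.096
Smallest integer k satisfying the bound: 25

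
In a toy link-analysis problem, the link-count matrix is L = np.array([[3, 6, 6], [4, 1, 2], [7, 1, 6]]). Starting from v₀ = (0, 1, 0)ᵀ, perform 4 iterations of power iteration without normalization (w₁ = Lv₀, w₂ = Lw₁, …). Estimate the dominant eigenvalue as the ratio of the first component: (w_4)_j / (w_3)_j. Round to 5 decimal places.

11.52747

w1 = Lv₀ = (3·0 + 6·1 + 6·0; 4·0 + 1·1 + 2·0; 7·0 + 1·1 + 6·0) = (6, 1, 1)
w2 = Lw1 = (3·6 + 6·1 + 6·1; 4·6 + 1·1 + 2·1; 7·6 + 1·1 + 6·1) = (30, 27, 49)
w3 = Lw2 = (546, 245, 531)
w4 = Lw3 = (6294, 3491, 7253)
Ratio at component: 6294 / 546 = 11.52747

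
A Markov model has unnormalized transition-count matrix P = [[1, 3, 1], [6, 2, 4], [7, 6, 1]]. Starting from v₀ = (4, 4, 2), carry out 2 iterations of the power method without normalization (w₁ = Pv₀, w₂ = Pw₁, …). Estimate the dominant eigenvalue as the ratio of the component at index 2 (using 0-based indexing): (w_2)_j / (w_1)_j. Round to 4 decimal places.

7.7778

w1 = Pv₀ = (1·4 + 3·4 + 1·2; 6·4 + 2·4 + 4·2; 7·4 + 6·4 + 1·2) = (18, 40, 54)
w2 = Pw1 = (1·18 + 3·40 + 1·54; 6·18 + 2·40 + 4·54; 7·18 + 6·40 + 1·54) = (192, 404, 420)
Ratio at component: 420 / 54 = 7.7778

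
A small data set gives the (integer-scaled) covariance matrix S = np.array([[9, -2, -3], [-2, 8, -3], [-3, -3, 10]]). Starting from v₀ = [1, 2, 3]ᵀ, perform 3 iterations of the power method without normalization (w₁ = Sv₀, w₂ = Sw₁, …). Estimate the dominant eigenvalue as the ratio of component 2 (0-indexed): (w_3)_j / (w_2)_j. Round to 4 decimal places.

11.7971

w1 = Sv₀ = (9·1 + (-2)·2 + (-3)·3; (-2)·1 + 8·2 + (-3)·3; (-3)·1 + (-3)·2 + 10·3) = (-4, 5, 21)
w2 = Sw1 = (9·(-4) + (-2)·5 + (-3)·21; (-2)·(-4) + 8·5 + (-3)·21; (-3)·(-4) + (-3)·5 + 10·21) = (-109, -15, 207)
w3 = Sw2 = (-1572, -523, 2442)
Ratio at component: 2442 / 207 = 11.7971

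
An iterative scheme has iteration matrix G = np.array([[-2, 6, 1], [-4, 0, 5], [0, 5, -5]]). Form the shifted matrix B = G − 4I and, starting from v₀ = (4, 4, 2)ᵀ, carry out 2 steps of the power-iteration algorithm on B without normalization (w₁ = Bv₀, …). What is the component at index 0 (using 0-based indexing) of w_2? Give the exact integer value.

-142

B = G − 4I has rows (-6, 6, 1); (-4, -4, 5); (0, 5, -9)
w1 = Bv₀ = ((-6)·4 + 6·4 + 1·2; (-4)·4 + (-4)·4 + 5·2; 0·4 + 5·4 + (-9)·2) = (2, -22, 2)
w2 = Bw1 = ((-6)·2 + 6·(-22) + 1·2; (-4)·2 + (-4)·(-22) + 5·2; 0·2 + 5·(-22) + (-9)·2) = (-142, 90, -128)
Requested component of w2: -142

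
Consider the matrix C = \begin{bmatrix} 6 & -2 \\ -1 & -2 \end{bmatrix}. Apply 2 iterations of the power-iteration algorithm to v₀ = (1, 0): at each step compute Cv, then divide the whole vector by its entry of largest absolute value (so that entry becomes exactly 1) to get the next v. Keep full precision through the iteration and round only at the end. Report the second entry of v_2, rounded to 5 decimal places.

-0.10526

Cv0 = (6.000000, -1.000000); divide by 6.000000 → v1 = (1.000000, -0.166667)
Cv1 = (6.333333, -0.666667); divide by 6.333333 → v2 = (1.000000, -0.105263)
Requested entry of v2: -4/38 = -0.10526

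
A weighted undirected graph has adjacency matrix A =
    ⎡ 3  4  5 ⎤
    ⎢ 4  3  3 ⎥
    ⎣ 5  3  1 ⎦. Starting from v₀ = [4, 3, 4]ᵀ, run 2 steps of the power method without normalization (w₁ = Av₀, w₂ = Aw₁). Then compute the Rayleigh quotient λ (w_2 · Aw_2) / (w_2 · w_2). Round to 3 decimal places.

10.449

w1 = Av₀ = (44, 37, 33)
w2 = Aw1 = (445, 386, 364)
Aw2 = (4699, 4030, 3747)
w2·Aw2 = 445·4699 + 386·4030 + 364·3747 = 5010543; w2·w2 = 445·445 + 386·386 + 364·364 = 479517
λ ≈ 5010543/479517 = 10.449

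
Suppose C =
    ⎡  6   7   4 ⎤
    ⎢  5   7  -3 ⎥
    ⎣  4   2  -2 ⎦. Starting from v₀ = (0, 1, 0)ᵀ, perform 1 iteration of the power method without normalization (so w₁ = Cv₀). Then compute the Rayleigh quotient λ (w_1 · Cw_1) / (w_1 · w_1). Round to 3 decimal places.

λ ≈ 12.892

w1 = Cv₀ = (7, 7, 2)
Cw1 = (99, 78, 38)
w1·Cw1 = 7·99 + 7·78 + 2·38 = 1315; w1·w1 = 7·7 + 7·7 + 2·2 = 102
λ ≈ 1315/102 = 12.892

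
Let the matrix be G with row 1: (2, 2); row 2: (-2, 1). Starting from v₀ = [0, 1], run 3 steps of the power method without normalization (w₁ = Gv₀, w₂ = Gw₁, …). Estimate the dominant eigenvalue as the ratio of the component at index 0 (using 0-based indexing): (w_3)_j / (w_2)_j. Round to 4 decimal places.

1.0000

w1 = Gv₀ = (2·0 + 2·1; (-2)·0 + 1·1) = (2, 1)
w2 = Gw1 = (2·2 + 2·1; (-2)·2 + 1·1) = (6, -3)
w3 = Gw2 = (6, -15)
Ratio at component: 6 / 6 = 1.0000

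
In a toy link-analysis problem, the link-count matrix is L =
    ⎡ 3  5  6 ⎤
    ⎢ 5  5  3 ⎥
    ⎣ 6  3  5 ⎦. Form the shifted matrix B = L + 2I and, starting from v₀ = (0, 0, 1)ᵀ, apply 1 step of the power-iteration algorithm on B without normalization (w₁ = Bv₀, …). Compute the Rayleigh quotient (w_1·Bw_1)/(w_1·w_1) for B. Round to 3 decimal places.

B = L + 2I has rows (5, 5, 6); (5, 7, 3); (6, 3, 7)
w1 = Bv₀ = (5·0 + 5·0 + 6·1; 5·0 + 7·0 + 3·1; 6·0 + 3·0 + 7·1) = (6, 3, 7)
Bw1 = (87, 72, 94)
w1·Bw1 = 1396; w1·w1 = 94; μ ≈ 1396/94 = 14.851

14.851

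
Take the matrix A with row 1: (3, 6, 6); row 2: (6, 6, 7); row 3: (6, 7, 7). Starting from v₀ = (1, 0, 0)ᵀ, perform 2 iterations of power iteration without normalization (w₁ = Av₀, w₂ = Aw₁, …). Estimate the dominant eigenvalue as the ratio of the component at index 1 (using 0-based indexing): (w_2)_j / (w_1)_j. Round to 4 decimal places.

16.0000

w1 = Av₀ = (3·1 + 6·0 + 6·0; 6·1 + 6·0 + 7·0; 6·1 + 7·0 + 7·0) = (3, 6, 6)
w2 = Aw1 = (3·3 + 6·6 + 6·6; 6·3 + 6·6 + 7·6; 6·3 + 7·6 + 7·6) = (81, 96, 102)
Ratio at component: 96 / 6 = 16.0000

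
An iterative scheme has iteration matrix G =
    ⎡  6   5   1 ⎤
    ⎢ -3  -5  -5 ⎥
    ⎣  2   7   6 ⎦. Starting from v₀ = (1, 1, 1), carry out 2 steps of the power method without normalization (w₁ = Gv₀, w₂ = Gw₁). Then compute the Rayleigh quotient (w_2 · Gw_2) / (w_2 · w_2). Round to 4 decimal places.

w1 = Gv₀ = (6·1 + 5·1 + 1·1; (-3)·1 + (-5)·1 + (-5)·1; 2·1 + 7·1 + 6·1) = (12, -13, 15)
w2 = Gw1 = (6·12 + 5·(-13) + 1·15; (-3)·12 + (-5)·(-13) + (-5)·15; 2·12 + 7·(-13) + 6·15) = (22, -46, 23)
Gw2 = (-75, 49, -140)
w2·Gw2 = 22·(-75) + (-46)·49 + 23·(-140) = -7124; w2·w2 = 22·22 + (-46)·(-46) + 23·23 = 3129
λ ≈ -7124/3129 = -2.2768

λ ≈ -2.2768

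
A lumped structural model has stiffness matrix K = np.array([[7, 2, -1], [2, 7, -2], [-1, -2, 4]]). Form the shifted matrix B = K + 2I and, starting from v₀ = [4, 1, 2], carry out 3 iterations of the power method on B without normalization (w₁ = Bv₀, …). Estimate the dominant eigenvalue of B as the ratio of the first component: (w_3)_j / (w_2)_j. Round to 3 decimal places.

μ ≈ 10.105

B = K + 2I has rows (9, 2, -1); (2, 9, -2); (-1, -2, 6)
w1 = Bv₀ = (36, 13, 6)
w2 = Bw1 = (344, 177, -26)
w3 = Bw2 = (3476, 2333, -854)
Ratio: 3476/344 = 10.105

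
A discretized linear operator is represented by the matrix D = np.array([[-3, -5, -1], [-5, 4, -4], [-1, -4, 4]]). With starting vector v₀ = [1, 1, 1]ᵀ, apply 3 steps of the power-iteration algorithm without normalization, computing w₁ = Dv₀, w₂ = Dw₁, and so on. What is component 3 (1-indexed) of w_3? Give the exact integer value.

-69

w1 = Dv₀ = ((-3)·1 + (-5)·1 + (-1)·1; (-5)·1 + 4·1 + (-4)·1; (-1)·1 + (-4)·1 + 4·1) = (-9, -5, -1)
w2 = Dw1 = ((-3)·(-9) + (-5)·(-5) + (-1)·(-1); (-5)·(-9) + 4·(-5) + (-4)·(-1); (-1)·(-9) + (-4)·(-5) + 4·(-1)) = (53, 29, 25)
w3 = Dw2 = (-329, -249, -69)
The requested component of w3 is -69.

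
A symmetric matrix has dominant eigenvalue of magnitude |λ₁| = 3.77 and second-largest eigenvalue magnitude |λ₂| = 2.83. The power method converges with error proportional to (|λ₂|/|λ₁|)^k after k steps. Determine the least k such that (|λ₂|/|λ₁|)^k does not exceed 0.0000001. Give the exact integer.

|λ₂/λ₁| = 2.83/3.77 = 0.75066
Need k ≥ ln(0.0000001) / ln(0.75066) = -16.1181 / -0.2868 ≈ 56.200
Smallest integer k satisfying the bound: 57

57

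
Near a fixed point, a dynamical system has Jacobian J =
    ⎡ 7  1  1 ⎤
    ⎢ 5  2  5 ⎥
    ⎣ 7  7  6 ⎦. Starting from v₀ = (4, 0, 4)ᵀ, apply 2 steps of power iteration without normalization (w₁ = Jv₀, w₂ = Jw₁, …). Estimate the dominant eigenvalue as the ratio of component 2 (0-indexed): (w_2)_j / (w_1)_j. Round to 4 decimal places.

λ ≈ 15.6923

w1 = Jv₀ = (32, 40, 52)
w2 = Jw1 = (316, 500, 816)
Ratio at component: 816 / 52 = 15.6923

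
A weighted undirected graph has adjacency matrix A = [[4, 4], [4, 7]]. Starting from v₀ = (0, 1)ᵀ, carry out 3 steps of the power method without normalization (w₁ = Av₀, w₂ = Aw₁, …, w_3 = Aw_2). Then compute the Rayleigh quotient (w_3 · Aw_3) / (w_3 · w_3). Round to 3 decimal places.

9.772

w1 = Av₀ = (4·0 + 4·1; 4·0 + 7·1) = (4, 7)
w2 = Aw1 = (4·4 + 4·7; 4·4 + 7·7) = (44, 65)
w3 = Aw2 = (436, 631)
Aw3 = (4268, 6161)
w3·Aw3 = 436·4268 + 631·6161 = 5748439; w3·w3 = 436·436 + 631·631 = 588257
λ ≈ 5748439/588257 = 9.772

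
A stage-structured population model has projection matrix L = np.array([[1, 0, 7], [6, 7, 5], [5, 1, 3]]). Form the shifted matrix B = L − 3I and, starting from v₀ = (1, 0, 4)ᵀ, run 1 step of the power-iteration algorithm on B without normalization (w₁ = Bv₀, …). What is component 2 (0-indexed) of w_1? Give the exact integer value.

5

B = L − 3I has rows (-2, 0, 7); (6, 4, 5); (5, 1, 0)
w1 = Bv₀ = ((-2)·1 + 0·0 + 7·4; 6·1 + 4·0 + 5·4; 5·1 + 1·0 + 0·4) = (26, 26, 5)
Requested component of w1: 5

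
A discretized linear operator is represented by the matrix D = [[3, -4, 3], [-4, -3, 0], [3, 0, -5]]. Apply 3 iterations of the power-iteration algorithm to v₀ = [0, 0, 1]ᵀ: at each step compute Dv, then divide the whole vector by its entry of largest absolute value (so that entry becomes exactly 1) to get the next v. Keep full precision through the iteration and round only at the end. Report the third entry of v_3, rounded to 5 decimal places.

Dv0 = (3.000000, 0.000000, -5.000000); divide by -5.000000 → v1 = (-0.600000, 0.000000, 1.000000)
Dv1 = (1.200000, 2.400000, -6.800000); divide by -6.800000 → v2 = (-0.176471, -0.352941, 1.000000)
Dv2 = (3.882353, 1.764706, -5.529412); divide by -5.529412 → v3 = (-0.702128, -0.319149, 1.000000)
Requested entry of v3: -188/-188 = 1.00000

1.00000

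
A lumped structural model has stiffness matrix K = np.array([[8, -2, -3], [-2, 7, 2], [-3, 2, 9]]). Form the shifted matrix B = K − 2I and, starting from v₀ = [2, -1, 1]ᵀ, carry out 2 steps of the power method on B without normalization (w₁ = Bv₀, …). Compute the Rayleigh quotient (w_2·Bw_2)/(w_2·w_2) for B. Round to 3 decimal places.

B = K − 2I has rows (6, -2, -3); (-2, 5, 2); (-3, 2, 7)
w1 = Bv₀ = (6·2 + (-2)·(-1) + (-3)·1; (-2)·2 + 5·(-1) + 2·1; (-3)·2 + 2·(-1) + 7·1) = (11, -7, -1)
w2 = Bw1 = (6·11 + (-2)·(-7) + (-3)·(-1); (-2)·11 + 5·(-7) + 2·(-1); (-3)·11 + 2·(-7) + 7·(-1)) = (83, -59, -54)
Bw2 = (778, -569, -745)
w2·Bw2 = 138375; w2·w2 = 13286; μ ≈ 138375/13286 = 10.415

μ ≈ 10.415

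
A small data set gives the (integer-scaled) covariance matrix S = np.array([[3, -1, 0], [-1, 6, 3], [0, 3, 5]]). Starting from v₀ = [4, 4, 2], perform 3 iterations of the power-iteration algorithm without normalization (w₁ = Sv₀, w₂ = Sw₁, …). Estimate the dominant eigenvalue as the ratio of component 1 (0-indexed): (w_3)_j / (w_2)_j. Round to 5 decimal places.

w1 = Sv₀ = (3·4 + (-1)·4 + 0·2; (-1)·4 + 6·4 + 3·2; 0·4 + 3·4 + 5·2) = (8, 26, 22)
w2 = Sw1 = (3·8 + (-1)·26 + 0·22; (-1)·8 + 6·26 + 3·22; 0·8 + 3·26 + 5·22) = (-2, 214, 188)
w3 = Sw2 = (-220, 1850, 1582)
Ratio at component: 1850 / 214 = 8.64486

λ ≈ 8.64486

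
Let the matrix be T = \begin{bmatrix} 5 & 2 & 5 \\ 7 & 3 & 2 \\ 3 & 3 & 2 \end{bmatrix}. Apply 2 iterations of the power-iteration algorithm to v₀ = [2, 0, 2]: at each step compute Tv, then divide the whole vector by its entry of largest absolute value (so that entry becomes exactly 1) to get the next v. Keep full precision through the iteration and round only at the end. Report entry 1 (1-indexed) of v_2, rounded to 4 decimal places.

Tv0 = (20.00000, 18.00000, 10.00000); divide by 20.00000 → v1 = (1.00000, 0.90000, 0.50000)
Tv1 = (9.30000, 10.70000, 6.70000); divide by 10.70000 → v2 = (0.86916, 1.00000, 0.62617)
Requested entry of v2: 186/214 = 0.8692

0.8692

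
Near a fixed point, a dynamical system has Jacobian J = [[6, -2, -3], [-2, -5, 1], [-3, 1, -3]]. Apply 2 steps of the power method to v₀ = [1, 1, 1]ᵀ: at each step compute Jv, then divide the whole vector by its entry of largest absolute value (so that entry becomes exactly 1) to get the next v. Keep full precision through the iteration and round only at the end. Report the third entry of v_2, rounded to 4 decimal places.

Jv0 = (1.00000, -6.00000, -5.00000); divide by -6.00000 → v1 = (-0.16667, 1.00000, 0.83333)
Jv1 = (-5.50000, -3.83333, -1.00000); divide by -5.50000 → v2 = (1.00000, 0.69697, 0.18182)
Requested entry of v2: 6/33 = 0.1818

0.1818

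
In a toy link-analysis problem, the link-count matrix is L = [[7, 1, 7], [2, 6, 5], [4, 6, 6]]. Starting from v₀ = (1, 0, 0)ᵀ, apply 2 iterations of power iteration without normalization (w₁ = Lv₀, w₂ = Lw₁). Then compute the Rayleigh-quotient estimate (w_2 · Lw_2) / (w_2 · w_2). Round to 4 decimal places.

λ ≈ 14.4432

w1 = Lv₀ = (7, 2, 4)
w2 = Lw1 = (79, 46, 64)
Lw2 = (1047, 754, 976)
w2·Lw2 = 79·1047 + 46·754 + 64·976 = 179861; w2·w2 = 79·79 + 46·46 + 64·64 = 12453
λ ≈ 179861/12453 = 14.4432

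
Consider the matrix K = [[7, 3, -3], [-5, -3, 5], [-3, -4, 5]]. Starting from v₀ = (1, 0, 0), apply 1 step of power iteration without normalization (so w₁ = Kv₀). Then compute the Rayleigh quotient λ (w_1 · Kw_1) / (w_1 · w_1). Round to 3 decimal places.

w1 = Kv₀ = (7·1 + 3·0 + (-3)·0; (-5)·1 + (-3)·0 + 5·0; (-3)·1 + (-4)·0 + 5·0) = (7, -5, -3)
Kw1 = (43, -35, -16)
w1·Kw1 = 7·43 + (-5)·(-35) + (-3)·(-16) = 524; w1·w1 = 7·7 + (-5)·(-5) + (-3)·(-3) = 83
λ ≈ 524/83 = 6.313

λ ≈ 6.313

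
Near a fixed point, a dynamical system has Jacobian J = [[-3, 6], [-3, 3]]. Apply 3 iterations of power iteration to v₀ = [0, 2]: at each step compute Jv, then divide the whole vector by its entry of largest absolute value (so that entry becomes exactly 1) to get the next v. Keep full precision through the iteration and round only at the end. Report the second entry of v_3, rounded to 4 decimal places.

0.5000

Jv0 = (12.00000, 6.00000); divide by 12.00000 → v1 = (1.00000, 0.50000)
Jv1 = (0.00000, -1.50000); divide by -1.50000 → v2 = (0.00000, 1.00000)
Jv2 = (6.00000, 3.00000); divide by 6.00000 → v3 = (1.00000, 0.50000)
Requested entry of v3: -54/-108 = 0.5000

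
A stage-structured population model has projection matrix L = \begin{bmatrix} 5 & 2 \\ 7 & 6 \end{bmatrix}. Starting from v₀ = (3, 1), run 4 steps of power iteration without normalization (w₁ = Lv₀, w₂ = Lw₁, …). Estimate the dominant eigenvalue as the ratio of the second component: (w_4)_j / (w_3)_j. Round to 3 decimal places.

9.309

w1 = Lv₀ = (5·3 + 2·1; 7·3 + 6·1) = (17, 27)
w2 = Lw1 = (5·17 + 2·27; 7·17 + 6·27) = (139, 281)
w3 = Lw2 = (1257, 2659)
w4 = Lw3 = (11603, 24753)
Ratio at component: 24753 / 2659 = 9.309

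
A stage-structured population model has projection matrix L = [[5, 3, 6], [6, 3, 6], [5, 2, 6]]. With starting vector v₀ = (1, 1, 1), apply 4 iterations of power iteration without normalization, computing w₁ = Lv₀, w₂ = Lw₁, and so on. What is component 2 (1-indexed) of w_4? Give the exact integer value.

w1 = Lv₀ = (5·1 + 3·1 + 6·1; 6·1 + 3·1 + 6·1; 5·1 + 2·1 + 6·1) = (14, 15, 13)
w2 = Lw1 = (5·14 + 3·15 + 6·13; 6·14 + 3·15 + 6·13; 5·14 + 2·15 + 6·13) = (193, 207, 178)
w3 = Lw2 = (2654, 2847, 2447)
w4 = Lw3 = (36493, 39147, 33646)
The requested component of w4 is 39147.

39147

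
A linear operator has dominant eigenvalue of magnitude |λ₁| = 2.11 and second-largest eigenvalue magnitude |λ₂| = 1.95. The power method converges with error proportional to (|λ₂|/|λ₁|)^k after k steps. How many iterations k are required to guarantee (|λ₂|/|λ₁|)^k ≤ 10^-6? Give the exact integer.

|λ₂/λ₁| = 1.95/2.11 = 0.92417
Need k ≥ ln(10^-6) / ln(0.92417) = -13.8155 / -0.0789 ≈ 175.194
Smallest integer k satisfying the bound: 176

176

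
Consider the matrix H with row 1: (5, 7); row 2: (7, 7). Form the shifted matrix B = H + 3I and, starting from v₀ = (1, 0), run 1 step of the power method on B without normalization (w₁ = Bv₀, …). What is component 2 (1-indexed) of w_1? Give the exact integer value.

B = H + 3I has rows (8, 7); (7, 10)
w1 = Bv₀ = (8·1 + 7·0; 7·1 + 10·0) = (8, 7)
Requested component of w1: 7

7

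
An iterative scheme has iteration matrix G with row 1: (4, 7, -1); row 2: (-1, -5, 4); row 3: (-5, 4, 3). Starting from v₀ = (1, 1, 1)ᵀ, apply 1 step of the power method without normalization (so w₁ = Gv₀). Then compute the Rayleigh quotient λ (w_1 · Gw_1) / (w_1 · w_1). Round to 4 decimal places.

1.1111

w1 = Gv₀ = (4·1 + 7·1 + (-1)·1; (-1)·1 + (-5)·1 + 4·1; (-5)·1 + 4·1 + 3·1) = (10, -2, 2)
Gw1 = (24, 8, -52)
w1·Gw1 = 10·24 + (-2)·8 + 2·(-52) = 120; w1·w1 = 10·10 + (-2)·(-2) + 2·2 = 108
λ ≈ 120/108 = 1.1111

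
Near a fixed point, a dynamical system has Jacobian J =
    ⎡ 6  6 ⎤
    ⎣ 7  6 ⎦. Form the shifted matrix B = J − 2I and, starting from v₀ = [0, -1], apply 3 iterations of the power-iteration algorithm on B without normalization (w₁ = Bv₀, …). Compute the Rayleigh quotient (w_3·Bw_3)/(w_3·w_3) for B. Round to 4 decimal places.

10.4917

B = J − 2I has rows (4, 6); (7, 4)
w1 = Bv₀ = (-6, -4)
w2 = Bw1 = (-48, -58)
w3 = Bw2 = (-540, -568)
Bw3 = (-5568, -6052)
w3·Bw3 = 6444256; w3·w3 = 614224; μ ≈ 6444256/614224 = 10.4917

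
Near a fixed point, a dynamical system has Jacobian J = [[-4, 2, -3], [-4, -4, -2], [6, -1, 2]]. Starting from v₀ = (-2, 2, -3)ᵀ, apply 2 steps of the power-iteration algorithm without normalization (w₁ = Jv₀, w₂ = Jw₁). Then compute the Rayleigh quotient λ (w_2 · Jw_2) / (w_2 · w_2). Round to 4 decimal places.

0.4957

w1 = Jv₀ = ((-4)·(-2) + 2·2 + (-3)·(-3); (-4)·(-2) + (-4)·2 + (-2)·(-3); 6·(-2) + (-1)·2 + 2·(-3)) = (21, 6, -20)
w2 = Jw1 = ((-4)·21 + 2·6 + (-3)·(-20); (-4)·21 + (-4)·6 + (-2)·(-20); 6·21 + (-1)·6 + 2·(-20)) = (-12, -68, 80)
Jw2 = (-328, 160, 156)
w2·Jw2 = (-12)·(-328) + (-68)·160 + 80·156 = 5536; w2·w2 = (-12)·(-12) + (-68)·(-68) + 80·80 = 11168
λ ≈ 5536/11168 = 0.4957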